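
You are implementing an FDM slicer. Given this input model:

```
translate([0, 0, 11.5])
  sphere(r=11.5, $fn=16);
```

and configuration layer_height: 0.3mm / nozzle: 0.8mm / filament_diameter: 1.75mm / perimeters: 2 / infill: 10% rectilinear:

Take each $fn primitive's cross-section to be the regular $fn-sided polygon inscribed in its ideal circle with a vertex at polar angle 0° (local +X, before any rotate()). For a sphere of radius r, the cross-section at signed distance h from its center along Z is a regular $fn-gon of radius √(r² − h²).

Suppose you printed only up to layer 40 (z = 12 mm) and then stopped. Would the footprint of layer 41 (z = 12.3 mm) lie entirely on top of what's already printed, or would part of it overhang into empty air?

entirely on top

Compare the two slices. At z = 12: the sphere: section is a regular 16-gon, circumradius = √(r²−h²) = √(11.5²−0.5²) = 11.489 (area = (16/2)·11.489²·sin(360°/16) = 404.11 mm²). At z = 12.3: the r=11.5 sphere slices to a regular 16-gon of circumradius 11.472 (√(r²−h²) with h=0.8 from center) (area = (16/2)·11.472²·sin(360°/16) = 402.92 mm²). Checking containment: the cross-section at z = 12.3 is a subset of the cross-section at z = 12.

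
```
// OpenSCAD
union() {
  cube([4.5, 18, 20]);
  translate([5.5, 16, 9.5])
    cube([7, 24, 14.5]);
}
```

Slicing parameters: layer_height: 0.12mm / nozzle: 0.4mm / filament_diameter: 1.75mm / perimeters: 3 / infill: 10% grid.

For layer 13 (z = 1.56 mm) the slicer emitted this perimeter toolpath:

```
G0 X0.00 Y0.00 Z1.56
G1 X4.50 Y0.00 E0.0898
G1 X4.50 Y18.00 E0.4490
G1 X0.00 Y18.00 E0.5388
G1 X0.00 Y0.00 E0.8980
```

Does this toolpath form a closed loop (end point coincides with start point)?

Start point (G0): (0.00, 0.00). End point (last G1): the path returns to the start — closed.

yes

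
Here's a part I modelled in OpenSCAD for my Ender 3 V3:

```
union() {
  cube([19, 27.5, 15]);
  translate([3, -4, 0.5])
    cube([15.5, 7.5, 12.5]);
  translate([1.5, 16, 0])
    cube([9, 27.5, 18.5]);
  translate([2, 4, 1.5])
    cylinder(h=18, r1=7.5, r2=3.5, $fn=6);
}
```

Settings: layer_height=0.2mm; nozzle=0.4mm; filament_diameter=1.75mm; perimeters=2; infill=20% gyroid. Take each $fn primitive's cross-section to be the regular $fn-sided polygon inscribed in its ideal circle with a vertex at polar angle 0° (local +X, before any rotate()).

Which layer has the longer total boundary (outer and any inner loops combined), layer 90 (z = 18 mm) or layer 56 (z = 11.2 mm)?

layer 56 (z = 11.2 mm)

Layer 90 (z = 18): the cube does not reach this height (z outside [0, 15]); the cube at (3, -4) is not intersected at this z (z outside [0.5, 13]); the cube at (1.5, 16) (footprint 9×27.5) is included at this height (perimeter 73.00 mm); the cone at (2, 4) (r1=7.5→r2=3.5) has section circumradius 3.833 here — a regular 6-gon (perimeter = 2·6·3.833·sin(180°/6) = 23.00 mm); Merging all regions: the 2 present regions are separate (no shared area or edge), so areas and boundary lengths simply add and each stays a separate island — boundary = 96.00 mm. So its perimeter = 96.00 mm. Layer 56 (z = 11.2): the cube is present — its section is the full 19×27.5 rectangle (perimeter 93.00 mm); the cube at (3, -4) (footprint 15.5×7.5) is included at this height (perimeter 46.00 mm); the cube at (1.5, 16) is present — its section is the full 9×27.5 rectangle (perimeter 73.00 mm); the cone at (2, 4): at t=0.539 of its height the radius interpolates to r₁+(r₂−r₁)t = 5.344, giving a regular 6-gon of that circumradius (perimeter = 2·6·5.344·sin(180°/6) = 32.07 mm); Taking the union: the regions partially overlap (shared area 211.48 mm²), so the edge portions inside another operand are dropped and the merged outline is re-measured after clipping — boundary = 135.78 mm. So its perimeter = 135.78 mm. Layer 56 is larger (135.78 vs 96.00 mm).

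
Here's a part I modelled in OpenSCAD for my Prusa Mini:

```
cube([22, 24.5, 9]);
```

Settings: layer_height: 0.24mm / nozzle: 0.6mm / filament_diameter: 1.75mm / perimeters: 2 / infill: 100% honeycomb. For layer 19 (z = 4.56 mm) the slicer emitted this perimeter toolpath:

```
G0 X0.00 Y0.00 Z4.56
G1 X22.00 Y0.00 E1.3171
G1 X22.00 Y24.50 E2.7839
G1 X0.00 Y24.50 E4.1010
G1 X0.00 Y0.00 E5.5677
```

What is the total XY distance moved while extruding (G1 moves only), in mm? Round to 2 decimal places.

93.00 mm

Sum the Euclidean lengths of each G1 segment: total = 93.00 mm.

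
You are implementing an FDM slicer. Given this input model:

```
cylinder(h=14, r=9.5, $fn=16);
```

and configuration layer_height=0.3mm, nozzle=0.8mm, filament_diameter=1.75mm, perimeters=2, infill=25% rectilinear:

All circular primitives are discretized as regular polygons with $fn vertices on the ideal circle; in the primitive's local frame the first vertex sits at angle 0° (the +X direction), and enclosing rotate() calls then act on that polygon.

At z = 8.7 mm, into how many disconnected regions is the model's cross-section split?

At z = 8.7 mm: the r=9.5 cylinder gives a regular 16-gon of circumradius 9.5 (constant along its height). The result has 1 disconnected region.

1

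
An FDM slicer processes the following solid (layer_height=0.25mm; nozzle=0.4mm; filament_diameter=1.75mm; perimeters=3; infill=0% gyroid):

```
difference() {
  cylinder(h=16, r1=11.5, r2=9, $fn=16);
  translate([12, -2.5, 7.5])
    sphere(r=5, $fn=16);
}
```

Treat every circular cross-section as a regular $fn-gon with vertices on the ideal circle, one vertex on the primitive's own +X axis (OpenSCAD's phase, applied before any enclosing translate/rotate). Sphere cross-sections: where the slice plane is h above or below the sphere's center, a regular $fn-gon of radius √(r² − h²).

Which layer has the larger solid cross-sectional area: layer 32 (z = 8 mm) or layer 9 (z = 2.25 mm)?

layer 9 (z = 2.25 mm)

Layer 32 (z = 8): the cone: at t=0.500 of its height the radius interpolates to r₁+(r₂−r₁)t = 10.250, giving a regular 16-gon of that circumradius (area = (16/2)·10.250²·sin(360°/16) = 321.65 mm²); the sphere at (12, -2.5): section is a regular 16-gon, circumradius = √(r²−h²) = √(5²−0.5²) = 4.975 (area = (16/2)·4.975²·sin(360°/16) = 75.77 mm²); Taking the first minus the rest: starting from the cone (321.65 mm²), the r=5 sphere at (12, -2.5) partially overlaps it — only the 15.06 mm² overlap (of its 75.77 mm²) is removed, clipping the outline — area = 306.59 mm². So its area = 306.59 mm². Layer 9 (z = 2.25): the cone (r1=11.5→r2=9) has section circumradius 11.148 here — a regular 16-gon (area = (16/2)·11.148²·sin(360°/16) = 380.50 mm²); the sphere at (12, -2.5) does not reach this height (|z−center|=5.250 > r=5); Taking the first minus the rest: none of the subtracted shapes is present at this height, so the cone is unchanged — area = 380.50 mm². So its area = 380.50 mm². Layer 9 is larger (380.50 vs 306.59 mm²).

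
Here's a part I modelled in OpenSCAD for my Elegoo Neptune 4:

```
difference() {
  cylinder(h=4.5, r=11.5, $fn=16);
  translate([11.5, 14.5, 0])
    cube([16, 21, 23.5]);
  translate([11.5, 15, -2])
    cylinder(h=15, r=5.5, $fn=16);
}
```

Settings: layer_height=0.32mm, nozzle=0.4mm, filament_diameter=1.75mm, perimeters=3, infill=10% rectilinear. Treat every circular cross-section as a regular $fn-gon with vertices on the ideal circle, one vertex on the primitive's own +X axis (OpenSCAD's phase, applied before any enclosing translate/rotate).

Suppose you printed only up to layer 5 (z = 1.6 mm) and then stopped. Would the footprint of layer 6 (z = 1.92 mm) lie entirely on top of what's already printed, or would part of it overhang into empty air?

Compare the two slices. At z = 1.6: the cylinder: section is a regular 16-gon, circumradius r=11.5 (area = (16/2)·11.500²·sin(360°/16) = 404.88 mm²); the cube at (11.5, 14.5) is present — its section is the full 16×21 rectangle (area 336.00 mm²); the r=5.5 cylinder at (11.5, 15) gives a regular 16-gon of circumradius 5.5 (constant along its height) (area = (16/2)·5.500²·sin(360°/16) = 92.61 mm²); Taking the first minus the rest: starting from the r=11.5 cylinder (404.88 mm²), the 16×21 cube at (11.5, 14.5) misses the remaining region (no effect); the r=5.5 cylinder at (11.5, 15) misses the remaining region (no effect) — area = 404.88 mm². At z = 1.92: the cylinder: section is a regular 16-gon, circumradius r=11.5 (area = (16/2)·11.500²·sin(360°/16) = 404.88 mm²); the 16×21 cube at (11.5, 14.5) contributes its full rectangle (area 336.00 mm²); the r=5.5 cylinder at (11.5, 15) gives a regular 16-gon of circumradius 5.5 (constant along its height) (area = (16/2)·5.500²·sin(360°/16) = 92.61 mm²); After the difference (first − rest): starting from the r=11.5 cylinder (404.88 mm²), the 16×21 cube at (11.5, 14.5) misses the remaining region (no effect); the r=5.5 cylinder at (11.5, 15) misses the remaining region (no effect) — area = 404.88 mm². Checking containment: the cross-section at z = 1.92 is a subset of the cross-section at z = 1.6.

entirely on top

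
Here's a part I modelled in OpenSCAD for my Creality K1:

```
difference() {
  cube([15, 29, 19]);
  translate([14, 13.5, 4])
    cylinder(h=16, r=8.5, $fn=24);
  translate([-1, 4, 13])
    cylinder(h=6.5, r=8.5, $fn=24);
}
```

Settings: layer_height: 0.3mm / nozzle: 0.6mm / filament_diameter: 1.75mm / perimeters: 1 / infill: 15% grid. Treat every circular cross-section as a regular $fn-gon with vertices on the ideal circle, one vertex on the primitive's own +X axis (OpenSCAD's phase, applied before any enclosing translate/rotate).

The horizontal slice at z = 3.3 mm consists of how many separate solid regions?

At z = 3.3 mm: the cube (footprint 15×29) is included at this height; the cylinder at (14, 13.5) is absent (z outside [4, 20]); the cylinder at (-1, 4) is absent (z outside [13, 19.5]); Subtracting the remaining from the first: none of the subtracted shapes is present at this height, so the 15×29 cube is unchanged — 1 connected region. The result has 1 disconnected region.

1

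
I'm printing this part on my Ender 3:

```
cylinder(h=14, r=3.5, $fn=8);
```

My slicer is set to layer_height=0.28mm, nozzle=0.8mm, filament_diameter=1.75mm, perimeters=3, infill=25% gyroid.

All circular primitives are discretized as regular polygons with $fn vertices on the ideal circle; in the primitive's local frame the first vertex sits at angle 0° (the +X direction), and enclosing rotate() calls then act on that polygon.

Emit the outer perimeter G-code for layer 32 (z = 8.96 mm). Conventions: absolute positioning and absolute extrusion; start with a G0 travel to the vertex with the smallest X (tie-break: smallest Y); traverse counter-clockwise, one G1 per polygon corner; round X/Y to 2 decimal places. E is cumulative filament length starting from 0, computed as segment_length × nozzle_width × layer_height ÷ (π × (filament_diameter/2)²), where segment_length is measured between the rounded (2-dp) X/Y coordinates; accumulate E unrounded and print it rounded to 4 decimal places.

At z = 8.96 mm: the r=3.5 cylinder contributes a regular 8-gon of circumradius 3.5. The outline is a single polygon with 8 vertices. Extrusion per mm of travel: 0.8 × 0.28 / (π × 0.875²) = 0.093128. Accumulating E over each segment gives final E = 1.9938.

G0 X-3.50 Y0.00 Z8.96
G1 X-2.47 Y-2.47 E0.2492
G1 X0.00 Y-3.50 E0.4985
G1 X2.47 Y-2.47 E0.7477
G1 X3.50 Y0.00 E0.9969
G1 X2.47 Y2.47 E1.2461
G1 X0.00 Y3.50 E1.4954
G1 X-2.47 Y2.47 E1.7446
G1 X-3.50 Y0.00 E1.9938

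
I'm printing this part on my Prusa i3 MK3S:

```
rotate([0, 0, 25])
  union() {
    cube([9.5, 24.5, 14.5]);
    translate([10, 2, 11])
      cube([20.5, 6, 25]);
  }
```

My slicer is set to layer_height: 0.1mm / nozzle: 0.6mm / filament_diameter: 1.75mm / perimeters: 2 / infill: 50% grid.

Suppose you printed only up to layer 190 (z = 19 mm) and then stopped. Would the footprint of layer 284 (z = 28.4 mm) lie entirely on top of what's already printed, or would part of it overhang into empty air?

entirely on top

Compare the two slices. At z = 19: the cube does not reach this height (z outside [0, 14.5]); the cube at (10, 2) is present — its section is the full 20.5×6 rectangle (area 123.00 mm²); Combining (union): only the 20.5×6 cube at (10, 2) is present, so the union is just that shape — area = 123.00 mm²; (whole slice rotated 25° about Z — lengths, areas and connectivity unchanged). At z = 28.4: the cube is not intersected at this z (z outside [0, 14.5]); the cube at (10, 2) (footprint 20.5×6) is included at this height (area 123.00 mm²); Combining (union): only the 20.5×6 cube at (10, 2) is present, so the union is just that shape — area = 123.00 mm²; (rotated 25° about Z; rotation is an isometry so areas/perimeters/island counts are preserved). Checking containment: the cross-section at z = 28.4 is a subset of the cross-section at z = 19.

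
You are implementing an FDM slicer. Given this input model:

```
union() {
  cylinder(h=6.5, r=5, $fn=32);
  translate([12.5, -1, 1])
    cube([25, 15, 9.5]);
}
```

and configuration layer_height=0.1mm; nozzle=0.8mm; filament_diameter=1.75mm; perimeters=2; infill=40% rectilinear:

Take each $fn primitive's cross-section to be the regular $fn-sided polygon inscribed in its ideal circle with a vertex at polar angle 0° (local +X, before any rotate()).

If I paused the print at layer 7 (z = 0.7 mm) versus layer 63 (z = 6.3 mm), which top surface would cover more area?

layer 63 (z = 6.3 mm)

Layer 7 (z = 0.7): the r=5 cylinder contributes a regular 32-gon of circumradius 5 (area = (32/2)·5.000²·sin(360°/32) = 78.04 mm²); the cube at (12.5, -1) does not reach this height (z outside [1, 10.5]); Taking the union: only the r=5 cylinder is present, so the union is just that shape — area = 78.04 mm². So its area = 78.04 mm². Layer 63 (z = 6.3): the r=5 cylinder contributes a regular 32-gon of circumradius 5 (area = (32/2)·5.000²·sin(360°/32) = 78.04 mm²); the 25×15 cube at (12.5, -1) contributes its full rectangle (area 375.00 mm²); Taking the union: the 2 present regions are separate (no shared area or edge), so areas and boundary lengths simply add and each stays a separate island — area = 453.04 mm². So its area = 453.04 mm². Layer 63 is larger (453.04 vs 78.04 mm²).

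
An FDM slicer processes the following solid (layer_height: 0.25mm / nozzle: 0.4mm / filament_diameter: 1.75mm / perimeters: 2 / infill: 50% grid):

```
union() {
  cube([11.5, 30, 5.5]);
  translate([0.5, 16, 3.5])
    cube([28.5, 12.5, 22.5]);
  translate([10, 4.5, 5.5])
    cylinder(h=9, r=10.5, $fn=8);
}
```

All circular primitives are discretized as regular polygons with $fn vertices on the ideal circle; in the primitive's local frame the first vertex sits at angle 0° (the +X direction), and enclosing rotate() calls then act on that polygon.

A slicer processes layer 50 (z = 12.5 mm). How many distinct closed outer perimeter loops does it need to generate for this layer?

2

At z = 12.5 mm: the cube does not reach this height (z outside [0, 5.5]); the 28.5×12.5 cube at (0.5, 16) contributes its full rectangle; the r=10.5 cylinder at (10, 4.5) contributes a regular 8-gon of circumradius 10.5; Combining (union): the 2 present regions are separate (no shared area or edge), so areas and boundary lengths simply add and each stays a separate island — 2 connected regions. The result has 2 disconnected regions.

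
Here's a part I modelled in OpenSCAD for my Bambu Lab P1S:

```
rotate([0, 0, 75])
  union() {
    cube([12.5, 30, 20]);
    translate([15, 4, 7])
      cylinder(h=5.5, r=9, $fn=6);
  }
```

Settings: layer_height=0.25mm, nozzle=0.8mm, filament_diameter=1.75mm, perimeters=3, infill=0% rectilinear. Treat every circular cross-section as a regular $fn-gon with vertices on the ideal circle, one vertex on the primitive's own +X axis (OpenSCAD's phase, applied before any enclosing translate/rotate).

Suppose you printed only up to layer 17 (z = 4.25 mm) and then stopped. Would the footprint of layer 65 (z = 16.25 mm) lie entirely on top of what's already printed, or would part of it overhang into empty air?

entirely on top

Compare the two slices. At z = 4.25: the 12.5×30 cube contributes its full rectangle (area 375.00 mm²); the cylinder at (15, 4) is absent (z outside [7, 12.5]); Combining (union): only the 12.5×30 cube is present, so the union is just that shape — area = 375.00 mm²; (rotated 75° about Z; rotation is an isometry so areas/perimeters/island counts are preserved). At z = 16.25: the cube is present — its section is the full 12.5×30 rectangle (area 375.00 mm²); the cylinder at (15, 4) does not reach this height (z outside [7, 12.5]); Merging all regions: only the 12.5×30 cube is present, so the union is just that shape — area = 375.00 mm²; (whole slice rotated 75° about Z — lengths, areas and connectivity unchanged). Checking containment: the cross-section at z = 16.25 is a subset of the cross-section at z = 4.25.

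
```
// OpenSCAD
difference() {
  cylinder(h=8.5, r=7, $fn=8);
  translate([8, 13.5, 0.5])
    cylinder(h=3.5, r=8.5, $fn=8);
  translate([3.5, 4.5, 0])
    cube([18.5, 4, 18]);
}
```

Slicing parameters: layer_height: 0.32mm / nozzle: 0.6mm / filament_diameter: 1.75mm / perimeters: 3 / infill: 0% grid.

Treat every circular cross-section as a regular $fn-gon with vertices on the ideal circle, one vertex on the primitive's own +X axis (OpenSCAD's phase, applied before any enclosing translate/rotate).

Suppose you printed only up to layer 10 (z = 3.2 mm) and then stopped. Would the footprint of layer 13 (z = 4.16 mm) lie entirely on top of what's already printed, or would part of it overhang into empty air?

entirely on top

Compare the two slices. At z = 3.2: the r=7 cylinder gives a regular 8-gon of circumradius 7 (constant along its height) (area = (8/2)·7.000²·sin(360°/8) = 138.59 mm²); the cylinder at (8, 13.5): section is a regular 8-gon, circumradius r=8.5 (area = (8/2)·8.500²·sin(360°/8) = 204.35 mm²); the cube at (3.5, 4.5) is present — its section is the full 18.5×4 rectangle (area 74.00 mm²); Taking the first minus the rest: starting from the r=7 cylinder (138.59 mm²), the r=8.5 cylinder at (8, 13.5) misses the remaining region (no effect); the 18.5×4 cube at (3.5, 4.5) partially overlaps it — only the 1.13 mm² overlap (of its 74.00 mm²) is removed, clipping the outline — area = 137.46 mm². At z = 4.16: the r=7 cylinder contributes a regular 8-gon of circumradius 7 (area = (8/2)·7.000²·sin(360°/8) = 138.59 mm²); the cylinder at (8, 13.5) is absent (z outside [0.5, 4]); the cube at (3.5, 4.5) (footprint 18.5×4) is included at this height (area 74.00 mm²); Subtracting the remaining from the first: starting from the r=7 cylinder (138.59 mm²), the 18.5×4 cube at (3.5, 4.5) partially overlaps it — only the 1.13 mm² overlap (of its 74.00 mm²) is removed, clipping the outline — area = 137.46 mm². Checking containment: the cross-section at z = 4.16 is a subset of the cross-section at z = 3.2.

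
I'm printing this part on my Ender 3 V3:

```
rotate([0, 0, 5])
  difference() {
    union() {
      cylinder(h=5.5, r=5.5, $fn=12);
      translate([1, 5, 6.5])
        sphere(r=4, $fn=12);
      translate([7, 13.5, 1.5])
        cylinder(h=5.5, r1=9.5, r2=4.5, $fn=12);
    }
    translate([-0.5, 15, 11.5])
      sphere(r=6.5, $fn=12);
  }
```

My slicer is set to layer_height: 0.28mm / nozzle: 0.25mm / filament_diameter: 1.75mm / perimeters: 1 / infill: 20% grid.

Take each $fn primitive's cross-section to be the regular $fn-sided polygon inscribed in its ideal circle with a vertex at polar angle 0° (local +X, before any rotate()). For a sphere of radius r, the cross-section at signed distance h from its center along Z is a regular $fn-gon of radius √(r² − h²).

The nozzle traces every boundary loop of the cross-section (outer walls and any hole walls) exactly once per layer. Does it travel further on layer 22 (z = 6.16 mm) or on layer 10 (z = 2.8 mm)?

Layer 22 (z = 6.16): the cylinder is not intersected at this z (z outside [0, 5.5]); the r=4 sphere at (1, 5) contributes a regular 12-gon of circumradius √(4²−0.34²) = 3.986 (perimeter = 2·12·3.986·sin(180°/12) = 24.76 mm); the cone at (7, 13.5): at t=0.847 of its height the radius interpolates to r₁+(r₂−r₁)t = 5.264, giving a regular 12-gon of that circumradius (perimeter = 2·12·5.264·sin(180°/12) = 32.70 mm); Taking the union: the 2 present regions are separate (no shared area or edge), so areas and boundary lengths simply add and each stays a separate island — boundary = 57.45 mm; the r=6.5 sphere at (-0.5, 15) slices to a regular 12-gon of circumradius 3.706 (√(r²−h²) with h=5.34 from center) (perimeter = 2·12·3.706·sin(180°/12) = 23.02 mm); After the difference (first − rest): starting from the result so far, the r=6.5 sphere at (-0.5, 15) partially overlaps it — only the 3.20 mm² overlap (of its 41.20 mm²) is removed, clipping the outline — boundary = 57.58 mm; (whole slice rotated 5° about Z — lengths, areas and connectivity unchanged). So its perimeter = 57.58 mm. Layer 10 (z = 2.8): the cylinder: section is a regular 12-gon, circumradius r=5.5 (perimeter = 2·12·5.500·sin(180°/12) = 34.16 mm); the r=4 sphere at (1, 5) slices to a regular 12-gon of circumradius 1.520 (√(r²−h²) with h=3.7 from center) (perimeter = 2·12·1.520·sin(180°/12) = 9.44 mm); the cone at (7, 13.5) contributes a regular 12-gon of circumradius 8.318 (interpolated between r1=9.5 and r2=4.5 at t=0.236) (perimeter = 2·12·8.318·sin(180°/12) = 51.67 mm); Merging all regions: the regions partially overlap (shared area 4.08 mm²), so the edge portions inside another operand are dropped and the merged outline is re-measured after clipping — boundary = 87.33 mm; the sphere at (-0.5, 15) is not intersected at this z (|z−center|=8.700 > r=6.5); Taking the first minus the rest: none of the subtracted shapes is present at this height, so that combined region is unchanged — boundary = 87.33 mm; (rotated 5° about Z; rotation is an isometry so areas/perimeters/island counts are preserved). So its perimeter = 87.33 mm. Layer 10 is larger (87.33 vs 57.58 mm).

layer 10 (z = 2.8 mm)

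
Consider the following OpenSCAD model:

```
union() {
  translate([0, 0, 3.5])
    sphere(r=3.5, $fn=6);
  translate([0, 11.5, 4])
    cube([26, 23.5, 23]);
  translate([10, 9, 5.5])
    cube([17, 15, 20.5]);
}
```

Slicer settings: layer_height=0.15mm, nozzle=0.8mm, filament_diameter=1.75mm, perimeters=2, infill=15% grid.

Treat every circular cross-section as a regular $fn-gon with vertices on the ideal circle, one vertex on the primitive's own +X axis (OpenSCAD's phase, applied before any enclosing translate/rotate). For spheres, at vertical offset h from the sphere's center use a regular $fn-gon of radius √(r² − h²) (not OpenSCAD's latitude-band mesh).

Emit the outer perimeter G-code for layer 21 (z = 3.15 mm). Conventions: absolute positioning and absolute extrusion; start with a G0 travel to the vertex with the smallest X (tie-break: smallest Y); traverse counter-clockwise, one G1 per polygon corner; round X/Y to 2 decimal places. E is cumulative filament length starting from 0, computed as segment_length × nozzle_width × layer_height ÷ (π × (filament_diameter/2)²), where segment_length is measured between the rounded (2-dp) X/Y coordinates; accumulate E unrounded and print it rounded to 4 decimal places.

G0 X-3.48 Y0.00 Z3.15
G1 X-1.74 Y-3.02 E0.1739
G1 X1.74 Y-3.02 E0.3475
G1 X3.48 Y0.00 E0.5214
G1 X1.74 Y3.02 E0.6953
G1 X-1.74 Y3.02 E0.8689
G1 X-3.48 Y0.00 E1.0428

At z = 3.15 mm: the sphere: section is a regular 6-gon, circumradius = √(r²−h²) = √(3.5²−0.35²) = 3.482; the cube at (0, 11.5) is not intersected at this z (z outside [4, 27]); the cube at (10, 9) is not intersected at this z (z outside [5.5, 26]); Combining (union): only the r=3.5 sphere is present, so the union is just that shape — 1 connected region. The outline is a single polygon with 6 vertices. Extrusion per mm of travel: 0.8 × 0.15 / (π × 0.875²) = 0.049890. Accumulating E over each segment gives final E = 1.0428.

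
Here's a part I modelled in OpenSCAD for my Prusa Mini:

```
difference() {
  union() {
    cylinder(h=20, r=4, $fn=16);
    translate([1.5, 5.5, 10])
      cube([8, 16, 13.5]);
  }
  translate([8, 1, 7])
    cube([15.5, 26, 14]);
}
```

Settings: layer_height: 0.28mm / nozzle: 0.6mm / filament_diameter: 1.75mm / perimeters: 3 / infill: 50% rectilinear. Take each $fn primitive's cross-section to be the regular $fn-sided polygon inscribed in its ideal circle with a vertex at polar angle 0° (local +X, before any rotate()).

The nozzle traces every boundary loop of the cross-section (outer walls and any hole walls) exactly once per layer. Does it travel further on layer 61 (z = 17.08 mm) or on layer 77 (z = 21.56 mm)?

layer 61 (z = 17.08 mm)

Layer 61 (z = 17.08): the r=4 cylinder contributes a regular 16-gon of circumradius 4 (perimeter = 2·16·4.000·sin(180°/16) = 24.97 mm); the cube at (1.5, 5.5) is present — its section is the full 8×16 rectangle (perimeter 48.00 mm); Combining (union): the 2 present regions are separate (no shared area or edge), so areas and boundary lengths simply add and each stays a separate island — boundary = 72.97 mm; the 15.5×26 cube at (8, 1) contributes its full rectangle (perimeter 83.00 mm); Taking the first minus the rest: starting from that combined region, the 15.5×26 cube at (8, 1) partially overlaps it — only the 24.00 mm² overlap (of its 403.00 mm²) is removed, clipping the outline — boundary = 69.97 mm. So its perimeter = 69.97 mm. Layer 77 (z = 21.56): the cylinder is not intersected at this z (z outside [0, 20]); the 8×16 cube at (1.5, 5.5) contributes its full rectangle (perimeter 48.00 mm); Merging all regions: only the 8×16 cube at (1.5, 5.5) is present, so the union is just that shape — boundary = 48.00 mm; the cube at (8, 1) is not intersected at this z (z outside [7, 21]); Taking the first minus the rest: none of the subtracted shapes is present at this height, so the result so far is unchanged — boundary = 48.00 mm. So its perimeter = 48.00 mm. Layer 61 is larger (69.97 vs 48.00 mm).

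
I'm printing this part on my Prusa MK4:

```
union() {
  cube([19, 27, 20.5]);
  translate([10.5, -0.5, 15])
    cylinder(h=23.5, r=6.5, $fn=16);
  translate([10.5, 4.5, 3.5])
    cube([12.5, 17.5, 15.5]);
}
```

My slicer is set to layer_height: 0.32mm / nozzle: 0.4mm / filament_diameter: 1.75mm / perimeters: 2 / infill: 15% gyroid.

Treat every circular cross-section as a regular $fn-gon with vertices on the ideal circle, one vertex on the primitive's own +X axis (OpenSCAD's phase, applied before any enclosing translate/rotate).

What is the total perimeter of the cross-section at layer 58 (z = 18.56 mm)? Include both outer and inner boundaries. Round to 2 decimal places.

At z = 18.56 mm: the cube is present — its section is the full 19×27 rectangle (perimeter 92.00 mm); the cylinder at (10.5, -0.5): section is a regular 16-gon, circumradius r=6.5 (perimeter = 2·16·6.500·sin(180°/16) = 40.58 mm); the 12.5×17.5 cube at (10.5, 4.5) contributes its full rectangle (perimeter 60.00 mm); Merging all regions: the regions partially overlap (shared area 206.97 mm²), so the edge portions inside another operand are dropped and the merged outline is re-measured after clipping — boundary = 108.51 mm. Overall, the cross-section is a single solid region. Total boundary length (outer) = 108.51 mm.

108.51 mm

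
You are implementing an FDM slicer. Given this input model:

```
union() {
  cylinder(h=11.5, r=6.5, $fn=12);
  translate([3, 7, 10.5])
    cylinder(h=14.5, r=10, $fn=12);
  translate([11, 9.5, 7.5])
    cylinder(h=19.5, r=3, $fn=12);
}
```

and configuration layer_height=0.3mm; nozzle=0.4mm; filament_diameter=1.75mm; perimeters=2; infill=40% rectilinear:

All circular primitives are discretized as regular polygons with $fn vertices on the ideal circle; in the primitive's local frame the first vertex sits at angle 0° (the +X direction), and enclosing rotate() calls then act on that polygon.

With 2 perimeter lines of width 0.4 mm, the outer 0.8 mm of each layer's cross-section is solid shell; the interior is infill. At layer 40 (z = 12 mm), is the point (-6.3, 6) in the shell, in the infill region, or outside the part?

shell

At z = 12 mm: the cylinder does not reach this height (z outside [0, 11.5]); the r=10 cylinder at (3, 7) contributes a regular 12-gon of circumradius 10; the r=3 cylinder at (11, 9.5) gives a regular 12-gon of circumradius 3 (constant along its height); Combining (union): the regions partially overlap (shared area 20.74 mm²), so overlapping operands fuse into one piece — 1 connected region. Overall, the cross-section is a single solid region. The nearest boundary edge runs (-5.66, 2.00)→(-7.00, 7.00); distance from the point to it = 0.42 mm. The point is inside the cross-section, 0.42 mm from the nearest boundary — within the 0.8 mm shell band (2 × 0.4).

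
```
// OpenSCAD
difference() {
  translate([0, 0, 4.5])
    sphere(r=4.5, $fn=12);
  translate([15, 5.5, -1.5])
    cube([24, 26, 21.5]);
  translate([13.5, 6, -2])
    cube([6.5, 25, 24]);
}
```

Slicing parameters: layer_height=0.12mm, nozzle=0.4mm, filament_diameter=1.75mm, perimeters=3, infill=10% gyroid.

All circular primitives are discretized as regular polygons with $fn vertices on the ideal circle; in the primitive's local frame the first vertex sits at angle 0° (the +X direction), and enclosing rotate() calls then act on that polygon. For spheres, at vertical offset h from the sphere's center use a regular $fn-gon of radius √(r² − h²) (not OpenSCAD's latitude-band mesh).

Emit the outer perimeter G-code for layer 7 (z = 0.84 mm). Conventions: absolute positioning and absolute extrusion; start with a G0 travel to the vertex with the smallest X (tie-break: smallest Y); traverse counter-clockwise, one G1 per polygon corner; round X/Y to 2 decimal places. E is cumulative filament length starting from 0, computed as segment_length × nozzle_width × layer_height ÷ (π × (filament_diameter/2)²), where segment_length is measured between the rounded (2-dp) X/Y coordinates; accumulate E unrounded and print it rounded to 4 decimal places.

At z = 0.84 mm: the r=4.5 sphere contributes a regular 12-gon of circumradius √(4.5²−3.66²) = 2.618; the cube at (15, 5.5) is present — its section is the full 24×26 rectangle; the cube at (13.5, 6) is present — its section is the full 6.5×25 rectangle; Subtracting the remaining from the first: starting from the r=4.5 sphere, the 24×26 cube at (15, 5.5) misses the remaining region (no effect); the 6.5×25 cube at (13.5, 6) misses the remaining region (no effect) — 1 connected region. The outline is a single polygon with 12 vertices. Extrusion per mm of travel: 0.4 × 0.12 / (π × 0.875²) = 0.019956. Accumulating E over each segment gives final E = 0.3248.

G0 X-2.62 Y0.00 Z0.84
G1 X-2.27 Y-1.31 E0.0271
G1 X-1.31 Y-2.27 E0.0542
G1 X0.00 Y-2.62 E0.0812
G1 X1.31 Y-2.27 E0.1083
G1 X2.27 Y-1.31 E0.1354
G1 X2.62 Y0.00 E0.1624
G1 X2.27 Y1.31 E0.1895
G1 X1.31 Y2.27 E0.2166
G1 X0.00 Y2.62 E0.2436
G1 X-1.31 Y2.27 E0.2707
G1 X-2.27 Y1.31 E0.2978
G1 X-2.62 Y0.00 E0.3248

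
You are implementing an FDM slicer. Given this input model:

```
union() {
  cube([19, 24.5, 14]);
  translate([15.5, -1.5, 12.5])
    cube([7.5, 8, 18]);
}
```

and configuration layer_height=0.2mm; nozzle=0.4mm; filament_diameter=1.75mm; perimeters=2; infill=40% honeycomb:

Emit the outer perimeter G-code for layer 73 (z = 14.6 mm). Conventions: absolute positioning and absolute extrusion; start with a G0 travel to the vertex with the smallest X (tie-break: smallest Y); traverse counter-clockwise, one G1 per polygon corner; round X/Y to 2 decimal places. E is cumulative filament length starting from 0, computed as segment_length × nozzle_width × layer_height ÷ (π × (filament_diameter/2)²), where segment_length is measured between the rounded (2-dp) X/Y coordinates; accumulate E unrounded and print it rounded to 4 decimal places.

At z = 14.6 mm: the cube does not reach this height (z outside [0, 14]); the cube at (15.5, -1.5) (footprint 7.5×8) is included at this height; Combining (union): only the 7.5×8 cube at (15.5, -1.5) is present, so the union is just that shape — 1 connected region. The outline is a single polygon with 4 vertices. Extrusion per mm of travel: 0.4 × 0.2 / (π × 0.875²) = 0.033260. Accumulating E over each segment gives final E = 1.0311.

G0 X15.50 Y-1.50 Z14.60
G1 X23.00 Y-1.50 E0.2495
G1 X23.00 Y6.50 E0.5155
G1 X15.50 Y6.50 E0.7650
G1 X15.50 Y-1.50 E1.0311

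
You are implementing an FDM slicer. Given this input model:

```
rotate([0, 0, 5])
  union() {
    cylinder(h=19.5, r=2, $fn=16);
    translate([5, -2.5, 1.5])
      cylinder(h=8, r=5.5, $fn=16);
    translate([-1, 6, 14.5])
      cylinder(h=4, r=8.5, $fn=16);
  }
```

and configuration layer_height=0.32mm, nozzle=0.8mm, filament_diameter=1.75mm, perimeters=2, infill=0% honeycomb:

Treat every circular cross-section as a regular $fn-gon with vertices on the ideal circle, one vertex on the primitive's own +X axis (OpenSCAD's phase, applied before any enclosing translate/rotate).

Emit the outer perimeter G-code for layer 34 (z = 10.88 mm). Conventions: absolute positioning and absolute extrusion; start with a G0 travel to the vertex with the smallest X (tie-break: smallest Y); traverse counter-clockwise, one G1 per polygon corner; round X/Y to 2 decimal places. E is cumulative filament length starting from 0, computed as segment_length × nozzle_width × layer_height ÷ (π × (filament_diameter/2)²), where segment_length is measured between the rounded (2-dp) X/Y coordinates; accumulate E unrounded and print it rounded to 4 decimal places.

G0 X-1.99 Y-0.17 Z10.88
G1 X-1.77 Y-0.92 E0.0832
G1 X-1.29 Y-1.53 E0.1658
G1 X-0.60 Y-1.91 E0.2496
G1 X0.17 Y-1.99 E0.3320
G1 X0.92 Y-1.77 E0.4152
G1 X1.53 Y-1.29 E0.4978
G1 X1.91 Y-0.60 E0.5817
G1 X1.99 Y0.17 E0.6641
G1 X1.77 Y0.92 E0.7473
G1 X1.29 Y1.53 E0.8299
G1 X0.60 Y1.91 E0.9137
G1 X-0.17 Y1.99 E0.9961
G1 X-0.92 Y1.77 E1.0793
G1 X-1.53 Y1.29 E1.1619
G1 X-1.91 Y0.60 E1.2457
G1 X-1.99 Y-0.17 E1.3281

At z = 10.88 mm: the cylinder: section is a regular 16-gon, circumradius r=2; the cylinder at (5, -2.5) is absent (z outside [1.5, 9.5]); the cylinder at (-1, 6) is not intersected at this z (z outside [14.5, 18.5]); Taking the union: only the r=2 cylinder is present, so the union is just that shape — 1 connected region; (rotated 5° about Z; rotation is an isometry so areas/perimeters/island counts are preserved). The outline is a single polygon with 16 vertices. Extrusion per mm of travel: 0.8 × 0.32 / (π × 0.875²) = 0.106432. Accumulating E over each segment gives final E = 1.3281.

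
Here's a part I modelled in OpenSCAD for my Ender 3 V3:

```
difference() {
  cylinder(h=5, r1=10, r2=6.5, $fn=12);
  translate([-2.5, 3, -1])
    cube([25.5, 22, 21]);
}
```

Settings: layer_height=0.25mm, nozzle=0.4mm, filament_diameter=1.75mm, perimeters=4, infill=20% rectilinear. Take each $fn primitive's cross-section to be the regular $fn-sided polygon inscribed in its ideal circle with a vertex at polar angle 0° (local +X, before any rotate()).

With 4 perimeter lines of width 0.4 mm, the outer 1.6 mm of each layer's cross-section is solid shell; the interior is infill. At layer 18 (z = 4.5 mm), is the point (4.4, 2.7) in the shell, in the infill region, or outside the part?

At z = 4.5 mm: the cone: at t=0.900 of its height the radius interpolates to r₁+(r₂−r₁)t = 6.850, giving a regular 12-gon of that circumradius; the 25.5×22 cube at (-2.5, 3) contributes its full rectangle; Subtracting the remaining from the first: starting from the cone, the 25.5×22 cube at (-2.5, 3) partially overlaps it — only the 24.64 mm² overlap (of its 561.00 mm²) is removed, clipping the outline — 1 connected region. Overall, the cross-section is a single solid region. The nearest boundary edge runs (-2.50, 3.00)→(6.05, 3.00); distance from the point to it = 0.30 mm. The point is inside the cross-section, 0.30 mm from the nearest boundary — within the 1.6 mm shell band (4 × 0.4).

shell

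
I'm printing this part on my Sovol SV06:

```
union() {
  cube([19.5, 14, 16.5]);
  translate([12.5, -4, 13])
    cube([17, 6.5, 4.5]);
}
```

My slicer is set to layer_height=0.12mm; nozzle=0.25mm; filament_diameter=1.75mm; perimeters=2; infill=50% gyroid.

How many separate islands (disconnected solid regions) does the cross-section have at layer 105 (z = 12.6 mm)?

1

At z = 12.6 mm: the cube is present — its section is the full 19.5×14 rectangle; the cube at (12.5, -4) does not reach this height (z outside [13, 17.5]); Taking the union: only the 19.5×14 cube is present, so the union is just that shape — 1 connected region. Overall, the cross-section is a single solid region. Island count = 1.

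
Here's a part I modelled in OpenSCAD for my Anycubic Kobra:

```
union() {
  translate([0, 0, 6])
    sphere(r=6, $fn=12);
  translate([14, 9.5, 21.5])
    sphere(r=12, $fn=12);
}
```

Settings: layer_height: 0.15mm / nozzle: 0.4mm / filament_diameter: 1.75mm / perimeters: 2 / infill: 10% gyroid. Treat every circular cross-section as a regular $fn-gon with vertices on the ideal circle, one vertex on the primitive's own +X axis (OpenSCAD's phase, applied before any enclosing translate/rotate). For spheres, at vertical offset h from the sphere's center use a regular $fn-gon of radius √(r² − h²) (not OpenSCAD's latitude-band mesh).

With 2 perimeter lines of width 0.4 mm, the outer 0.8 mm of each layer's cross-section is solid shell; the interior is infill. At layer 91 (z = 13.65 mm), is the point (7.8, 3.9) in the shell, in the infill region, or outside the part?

shell

At z = 13.65 mm: the sphere does not reach this height (|z−center|=7.650 > r=6); the r=12 sphere at (14, 9.5) contributes a regular 12-gon of circumradius √(12²−7.85²) = 9.076; Combining (union): only the r=12 sphere at (14, 9.5) is present, so the union is just that shape — 1 connected region. Overall, the cross-section is a single solid region. The nearest boundary edge runs (6.14, 4.96)→(9.46, 1.64); distance from the point to it = 0.42 mm. The point is inside the cross-section, 0.42 mm from the nearest boundary — within the 0.8 mm shell band (2 × 0.4).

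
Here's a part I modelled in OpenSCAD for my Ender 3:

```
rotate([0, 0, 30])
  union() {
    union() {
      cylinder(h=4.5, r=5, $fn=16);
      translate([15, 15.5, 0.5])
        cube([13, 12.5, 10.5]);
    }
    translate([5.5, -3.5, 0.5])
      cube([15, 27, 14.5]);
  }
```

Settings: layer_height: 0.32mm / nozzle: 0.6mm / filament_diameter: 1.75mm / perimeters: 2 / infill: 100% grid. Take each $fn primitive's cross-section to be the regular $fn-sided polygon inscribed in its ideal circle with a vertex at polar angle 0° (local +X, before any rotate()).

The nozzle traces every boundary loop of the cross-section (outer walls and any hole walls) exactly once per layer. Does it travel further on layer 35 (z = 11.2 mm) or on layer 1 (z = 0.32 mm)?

Layer 35 (z = 11.2): the cylinder is not intersected at this z (z outside [0, 4.5]); the cube at (15, 15.5) is not intersected at this z (z outside [0.5, 11]); Combining (union): nothing is present at this height; the 15×27 cube at (5.5, -3.5) contributes its full rectangle (perimeter 84.00 mm); Taking the union: only the 15×27 cube at (5.5, -3.5) is present, so the union is just that shape — boundary = 84.00 mm; (whole slice rotated 30° about Z — lengths, areas and connectivity unchanged). So its perimeter = 84.00 mm. Layer 1 (z = 0.32): the r=5 cylinder gives a regular 16-gon of circumradius 5 (constant along its height) (perimeter = 2·16·5.000·sin(180°/16) = 31.21 mm); the cube at (15, 15.5) does not reach this height (z outside [0.5, 11]); Merging all regions: only the r=5 cylinder is present, so the union is just that shape — boundary = 31.21 mm; the cube at (5.5, -3.5) does not reach this height (z outside [0.5, 15]); Combining (union): only that combined region is present, so the union is just that shape — boundary = 31.21 mm; (whole slice rotated 30° about Z — lengths, areas and connectivity unchanged). So its perimeter = 31.21 mm. Layer 35 is larger (84.00 vs 31.21 mm).

layer 35 (z = 11.2 mm)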